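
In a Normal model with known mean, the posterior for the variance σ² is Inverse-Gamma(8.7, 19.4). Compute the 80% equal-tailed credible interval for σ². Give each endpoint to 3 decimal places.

Inverse-Gamma(8.7, 19.4) quantiles: F⁻¹(0.1) and F⁻¹(0.9).
Equivalently, 1/σ² ~ Gamma(8.7, rate = 19.4); invert its 0.9 and 0.1 quantiles.
Posterior mean ≈ 2.519, SD ≈ 0.973; a Normal approximation gives roughly [1.272, 3.767].
Exact: lower = 1.536; upper = 3.732.

[1.536, 3.732]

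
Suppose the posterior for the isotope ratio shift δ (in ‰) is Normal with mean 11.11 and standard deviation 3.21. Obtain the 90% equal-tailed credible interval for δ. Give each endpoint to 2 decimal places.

[5.83, 16.39]

The posterior is symmetric, so the 90% equal-tailed interval is δ = 11.11 ± z·3.21 with z = 1.645.
Half-width: 1.645 × 3.21 = 5.28.
11.11 − 5.28 = 5.83; 11.11 + 5.28 = 16.39.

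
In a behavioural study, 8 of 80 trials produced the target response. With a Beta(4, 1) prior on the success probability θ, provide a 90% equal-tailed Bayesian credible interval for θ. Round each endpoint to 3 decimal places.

[0.085, 0.207]

Posterior: Beta(4+8, 1+72) = Beta(12, 73).
Equal-tailed 90% interval: the 0.05 and 0.95 quantiles of Beta(12, 73).
Posterior mean ≈ 0.141, SD ≈ 0.038; a Normal approximation gives roughly [0.079, 0.203].
Exact: F⁻¹(0.05) = 0.085; F⁻¹(0.95) = 0.207.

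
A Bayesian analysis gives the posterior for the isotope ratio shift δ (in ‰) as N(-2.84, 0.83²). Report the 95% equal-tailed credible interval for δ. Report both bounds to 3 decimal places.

The posterior is symmetric, so the 95% equal-tailed interval is δ = -2.84 ± z·0.83 with z = 1.960.
Half-width: 1.960 × 0.83 = 1.627.
-2.84 − 1.627 = -4.467; -2.84 + 1.627 = -1.213.

[-4.467, -1.213]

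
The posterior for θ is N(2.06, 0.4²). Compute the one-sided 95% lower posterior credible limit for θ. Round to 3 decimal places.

1.402

Need L with P(θ ≥ L) = 0.95: L = 2.06 − z_{0.05}·0.4.
z = 1.645; L = 2.06 − 1.645 × 0.4 = 1.402.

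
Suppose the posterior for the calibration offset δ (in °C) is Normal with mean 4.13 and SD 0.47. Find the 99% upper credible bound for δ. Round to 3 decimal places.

5.223

Need U with P(δ ≤ U) = 0.99: U = 4.13 + z_{0.01}·0.47.
z = 2.326; U = 4.13 + 2.326 × 0.47 = 5.223.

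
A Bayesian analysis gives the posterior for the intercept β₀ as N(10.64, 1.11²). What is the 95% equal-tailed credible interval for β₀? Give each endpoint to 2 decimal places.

The posterior is symmetric, so the 95% equal-tailed interval is β₀ = 10.64 ± z·1.11 with z = 1.960.
Half-width: 1.960 × 1.11 = 2.18.
10.64 − 2.18 = 8.46; 10.64 + 2.18 = 12.82.

[8.46, 12.82]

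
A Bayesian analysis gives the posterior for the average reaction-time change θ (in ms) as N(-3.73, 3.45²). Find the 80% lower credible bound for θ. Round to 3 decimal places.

-6.634

Need L with P(θ ≥ L) = 0.80: L = -3.73 − z_{0.2}·3.45.
z = 0.842; L = -3.73 − 0.842 × 3.45 = -6.634.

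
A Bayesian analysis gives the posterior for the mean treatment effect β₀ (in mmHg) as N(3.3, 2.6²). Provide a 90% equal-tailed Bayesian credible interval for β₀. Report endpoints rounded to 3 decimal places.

[-0.977, 7.577]

The posterior is symmetric, so the 90% equal-tailed interval is β₀ = 3.3 ± z·2.6 with z = 1.645.
Half-width: 1.645 × 2.6 = 4.277.
3.3 − 4.277 = -0.977; 3.3 + 4.277 = 7.577.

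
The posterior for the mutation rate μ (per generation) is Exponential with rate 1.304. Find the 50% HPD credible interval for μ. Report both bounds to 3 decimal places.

[0.000, 0.532]

The exponential density is strictly decreasing on [0, ∞), so the HPD interval is anchored at 0: [0, q] with P(μ ≤ q) = 0.50.
q = −ln(1 − 0.50) / 1.304 = 0.6931 / 1.304 = 0.532.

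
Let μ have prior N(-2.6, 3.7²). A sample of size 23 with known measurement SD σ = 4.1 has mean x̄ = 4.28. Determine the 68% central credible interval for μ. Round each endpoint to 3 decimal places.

[3.103, 4.760]

Posterior precision = 1/3.7² + 23/4.1² = 0.0730 + 1.3682 = 1.4413, so posterior SD = 0.8330.
Posterior mean = (-2.6/3.7² + 23·4.28/4.1²) / 1.4413 = 3.9313.
Interval: 3.9313 ± 0.994 × 0.8330 → [3.103, 4.760].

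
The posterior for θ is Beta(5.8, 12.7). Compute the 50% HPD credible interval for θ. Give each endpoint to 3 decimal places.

[0.222, 0.367]

The posterior is unimodal and skewed, so the HPD interval has equal density at both endpoints and is the shortest 50% interval.
Solving f(0.222) = f(0.367) with F(0.367) − F(0.222) = 0.50 gives [0.222, 0.367].
For comparison, the equal-tailed interval is [0.237, 0.383]; the HPD is narrower and shifted toward the mode.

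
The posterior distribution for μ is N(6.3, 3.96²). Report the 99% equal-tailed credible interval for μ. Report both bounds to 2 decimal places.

[-3.90, 16.50]

The posterior is symmetric, so the 99% equal-tailed interval is μ = 6.3 ± z·3.96 with z = 2.576.
Half-width: 2.576 × 3.96 = 10.20.
6.3 − 10.20 = -3.90; 6.3 + 10.20 = 16.50.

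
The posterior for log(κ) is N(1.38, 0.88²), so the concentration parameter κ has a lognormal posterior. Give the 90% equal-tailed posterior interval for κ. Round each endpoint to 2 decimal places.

[0.93, 16.90]

On the log scale the 90% interval is 1.38 ± 1.645 × 0.88 = [-0.0675, 2.8275].
Exponentiate: [e^-0.0675, e^2.8275] = [0.93, 16.90].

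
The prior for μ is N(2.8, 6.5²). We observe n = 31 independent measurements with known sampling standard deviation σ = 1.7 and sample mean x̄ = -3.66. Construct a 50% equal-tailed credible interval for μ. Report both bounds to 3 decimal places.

[-3.851, -3.440]

Posterior precision = 1/6.5² + 31/1.7² = 0.0237 + 10.7266 = 10.7503, so posterior SD = 0.3050.
Posterior mean = (2.8/6.5² + 31·-3.66/1.7²) / 10.7503 = -3.6458.
Interval: -3.6458 ± 0.674 × 0.3050 → [-3.851, -3.440].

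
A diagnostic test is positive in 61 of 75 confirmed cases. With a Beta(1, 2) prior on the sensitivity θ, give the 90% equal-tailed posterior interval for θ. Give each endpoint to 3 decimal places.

Posterior: Beta(1+61, 2+14) = Beta(62, 16).
Equal-tailed 90% interval: the 0.05 and 0.95 quantiles of Beta(62, 16).
Posterior mean ≈ 0.795, SD ≈ 0.045; a Normal approximation gives roughly [0.720, 0.870].
Exact: F⁻¹(0.05) = 0.716; F⁻¹(0.95) = 0.865.

[0.716, 0.865]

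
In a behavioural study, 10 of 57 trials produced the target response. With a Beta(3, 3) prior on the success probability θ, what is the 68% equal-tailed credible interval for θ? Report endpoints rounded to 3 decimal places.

Posterior: Beta(3+10, 3+47) = Beta(13, 50).
Equal-tailed 68% interval: the 0.16 and 0.84 quantiles of Beta(13, 50).
Posterior mean ≈ 0.206, SD ≈ 0.051; a Normal approximation gives roughly [0.156, 0.257].
Exact: F⁻¹(0.16) = 0.156; F⁻¹(0.84) = 0.257.

[0.156, 0.257]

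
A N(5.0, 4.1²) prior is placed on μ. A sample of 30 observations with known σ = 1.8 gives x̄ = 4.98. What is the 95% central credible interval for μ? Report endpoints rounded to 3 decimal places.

[4.338, 5.622]

Posterior precision = 1/4.1² + 30/1.8² = 0.0595 + 9.2593 = 9.3187, so posterior SD = 0.3276.
Posterior mean = (5.0/4.1² + 30·4.98/1.8²) / 9.3187 = 4.9801.
Interval: 4.9801 ± 1.960 × 0.3276 → [4.338, 5.622].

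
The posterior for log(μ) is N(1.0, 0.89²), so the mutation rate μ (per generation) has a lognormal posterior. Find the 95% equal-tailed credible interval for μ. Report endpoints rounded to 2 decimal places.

On the log scale the 95% interval is 1.0 ± 1.960 × 0.89 = [-0.7444, 2.7444].
Exponentiate: [e^-0.7444, e^2.7444] = [0.48, 15.55].

[0.48, 15.55]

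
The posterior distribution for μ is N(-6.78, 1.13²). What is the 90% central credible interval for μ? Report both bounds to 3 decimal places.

[-8.639, -4.921]

The posterior is symmetric, so the 90% equal-tailed interval is μ = -6.78 ± z·1.13 with z = 1.645.
Half-width: 1.645 × 1.13 = 1.859.
-6.78 − 1.859 = -8.639; -6.78 + 1.859 = -4.921.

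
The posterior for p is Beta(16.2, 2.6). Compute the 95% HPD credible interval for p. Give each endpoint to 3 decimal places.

The posterior is unimodal and skewed, so the HPD interval has equal density at both endpoints and is the shortest 95% interval.
Solving f(0.710) = f(0.987) with F(0.987) − F(0.710) = 0.95 gives [0.710, 0.987].
For comparison, the equal-tailed interval is [0.678, 0.974]; the HPD is narrower and shifted toward the mode.

[0.710, 0.987]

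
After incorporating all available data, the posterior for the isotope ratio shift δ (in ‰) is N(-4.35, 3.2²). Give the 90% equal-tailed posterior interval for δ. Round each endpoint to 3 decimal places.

[-9.614, 0.914]

The posterior is symmetric, so the 90% equal-tailed interval is δ = -4.35 ± z·3.2 with z = 1.645.
Half-width: 1.645 × 3.2 = 5.264.
-4.35 − 5.264 = -9.614; -4.35 + 5.264 = 0.914.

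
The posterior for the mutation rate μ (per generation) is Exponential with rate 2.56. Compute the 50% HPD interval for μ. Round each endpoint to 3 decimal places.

The exponential density is strictly decreasing on [0, ∞), so the HPD interval is anchored at 0: [0, q] with P(μ ≤ q) = 0.50.
q = −ln(1 − 0.50) / 2.56 = 0.6931 / 2.56 = 0.271.

[0.000, 0.271]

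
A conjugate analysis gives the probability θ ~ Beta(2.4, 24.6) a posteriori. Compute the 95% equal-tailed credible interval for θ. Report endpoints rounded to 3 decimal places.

[0.015, 0.219]

Posterior: Beta(2.4, 24.6).
Equal-tailed 95% interval: the 0.025 and 0.975 quantiles of Beta(2.4, 24.6).
Posterior mean ≈ 0.089, SD ≈ 0.054; a Normal approximation gives roughly [-0.017, 0.194].
Exact: F⁻¹(0.025) = 0.015; F⁻¹(0.975) = 0.219.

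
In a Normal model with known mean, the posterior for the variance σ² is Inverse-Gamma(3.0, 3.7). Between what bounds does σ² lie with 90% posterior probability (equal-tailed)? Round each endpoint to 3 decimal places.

[0.588, 4.525]

Inverse-Gamma(3.0, 3.7) quantiles: F⁻¹(0.05) and F⁻¹(0.95).
Equivalently, 1/σ² ~ Gamma(3.0, rate = 3.7); invert its 0.95 and 0.05 quantiles.
Posterior mean ≈ 1.850, SD ≈ 1.850; a Normal approximation gives roughly [-1.193, 4.893].
Exact: lower = 0.588; upper = 4.525.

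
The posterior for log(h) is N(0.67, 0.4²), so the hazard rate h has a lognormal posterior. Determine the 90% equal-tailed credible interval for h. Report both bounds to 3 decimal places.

[1.012, 3.773]

On the log scale the 90% interval is 0.67 ± 1.645 × 0.4 = [0.0121, 1.3279].
Exponentiate: [e^0.0121, e^1.3279] = [1.012, 3.773].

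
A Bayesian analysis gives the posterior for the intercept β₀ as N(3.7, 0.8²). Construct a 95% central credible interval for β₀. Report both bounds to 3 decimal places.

[2.132, 5.268]

The posterior is symmetric, so the 95% equal-tailed interval is β₀ = 3.7 ± z·0.8 with z = 1.960.
Half-width: 1.960 × 0.8 = 1.568.
3.7 − 1.568 = 2.132; 3.7 + 1.568 = 5.268.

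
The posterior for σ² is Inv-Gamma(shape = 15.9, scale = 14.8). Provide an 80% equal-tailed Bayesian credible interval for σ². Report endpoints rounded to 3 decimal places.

Inverse-Gamma(15.9, 14.8) quantiles: F⁻¹(0.1) and F⁻¹(0.9).
Equivalently, 1/σ² ~ Gamma(15.9, rate = 14.8); invert its 0.9 and 0.1 quantiles.
Posterior mean ≈ 0.993, SD ≈ 0.266; a Normal approximation gives roughly [0.652, 1.335].
Exact: lower = 0.699; upper = 1.339.

[0.699, 1.339]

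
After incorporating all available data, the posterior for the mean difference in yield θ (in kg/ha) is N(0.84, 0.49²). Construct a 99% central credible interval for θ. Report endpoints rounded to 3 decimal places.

The posterior is symmetric, so the 99% equal-tailed interval is θ = 0.84 ± z·0.49 with z = 2.576.
Half-width: 2.576 × 0.49 = 1.262.
0.84 − 1.262 = -0.422; 0.84 + 1.262 = 2.102.

[-0.422, 2.102]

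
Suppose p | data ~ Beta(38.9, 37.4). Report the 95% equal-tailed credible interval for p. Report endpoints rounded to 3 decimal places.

[0.398, 0.621]

Posterior: Beta(38.9, 37.4).
Equal-tailed 95% interval: the 0.025 and 0.975 quantiles of Beta(38.9, 37.4).
Posterior mean ≈ 0.510, SD ≈ 0.057; a Normal approximation gives roughly [0.398, 0.621].
Exact: F⁻¹(0.025) = 0.398; F⁻¹(0.975) = 0.621.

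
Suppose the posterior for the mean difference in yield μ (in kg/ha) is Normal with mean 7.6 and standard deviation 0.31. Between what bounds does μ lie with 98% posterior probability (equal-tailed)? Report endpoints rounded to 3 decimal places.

[6.879, 8.321]

The posterior is symmetric, so the 98% equal-tailed interval is μ = 7.6 ± z·0.31 with z = 2.326.
Half-width: 2.326 × 0.31 = 0.721.
7.6 − 0.721 = 6.879; 7.6 + 0.721 = 8.321.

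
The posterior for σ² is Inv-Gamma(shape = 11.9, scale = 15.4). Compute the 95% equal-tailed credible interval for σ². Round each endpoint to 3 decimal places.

[0.788, 2.513]

Inverse-Gamma(11.9, 15.4) quantiles: F⁻¹(0.025) and F⁻¹(0.975).
Equivalently, 1/σ² ~ Gamma(11.9, rate = 15.4); invert its 0.975 and 0.025 quantiles.
Posterior mean ≈ 1.413, SD ≈ 0.449; a Normal approximation gives roughly [0.533, 2.293].
Exact: lower = 0.788; upper = 2.513.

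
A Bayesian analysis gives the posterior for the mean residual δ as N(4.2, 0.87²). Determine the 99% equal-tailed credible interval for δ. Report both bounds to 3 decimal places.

[1.959, 6.441]

The posterior is symmetric, so the 99% equal-tailed interval is δ = 4.2 ± z·0.87 with z = 2.576.
Half-width: 2.576 × 0.87 = 2.241.
4.2 − 2.241 = 1.959; 4.2 + 2.241 = 6.441.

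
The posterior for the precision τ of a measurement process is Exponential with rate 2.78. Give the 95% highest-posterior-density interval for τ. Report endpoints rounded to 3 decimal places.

[0.000, 1.078]

The exponential density is strictly decreasing on [0, ∞), so the HPD interval is anchored at 0: [0, q] with P(τ ≤ q) = 0.95.
q = −ln(1 − 0.95) / 2.78 = 2.9957 / 2.78 = 1.078.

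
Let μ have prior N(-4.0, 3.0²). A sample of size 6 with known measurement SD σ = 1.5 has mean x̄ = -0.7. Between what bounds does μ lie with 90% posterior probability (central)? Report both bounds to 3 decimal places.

[-1.819, 0.155]

Posterior precision = 1/3.0² + 6/1.5² = 0.1111 + 2.6667 = 2.7778, so posterior SD = 0.6000.
Posterior mean = (-4.0/3.0² + 6·-0.7/1.5²) / 2.7778 = -0.8320.
Interval: -0.8320 ± 1.645 × 0.6000 → [-1.819, 0.155].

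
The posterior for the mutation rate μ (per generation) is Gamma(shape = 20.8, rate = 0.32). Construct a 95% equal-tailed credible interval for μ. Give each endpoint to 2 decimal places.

Posterior: Gamma(shape 20.8, rate 0.32).
Equal-tailed 95% interval: Gamma(20.8, 0.32) quantiles at 0.025 and 0.975.
Posterior mean ≈ 65.00, SD ≈ 14.25; a Normal approximation gives roughly [37.07, 92.93].
Exact: lower = 40.13; upper = 95.77.

[40.13, 95.77]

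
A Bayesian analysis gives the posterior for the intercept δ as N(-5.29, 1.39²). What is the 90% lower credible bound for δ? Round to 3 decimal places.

-7.071

Need L with P(δ ≥ L) = 0.90: L = -5.29 − z_{0.1}·1.39.
z = 1.282; L = -5.29 − 1.282 × 1.39 = -7.071.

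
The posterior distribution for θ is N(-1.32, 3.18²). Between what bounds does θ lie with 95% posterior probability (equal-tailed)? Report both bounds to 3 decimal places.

[-7.553, 4.913]

The posterior is symmetric, so the 95% equal-tailed interval is θ = -1.32 ± z·3.18 with z = 1.960.
Half-width: 1.960 × 3.18 = 6.233.
-1.32 − 6.233 = -7.553; -1.32 + 6.233 = 4.913.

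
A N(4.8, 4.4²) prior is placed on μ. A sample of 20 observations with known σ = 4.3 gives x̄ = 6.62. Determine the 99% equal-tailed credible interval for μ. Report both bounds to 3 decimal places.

Posterior precision = 1/4.4² + 20/4.3² = 0.0517 + 1.0817 = 1.1333, so posterior SD = 0.9393.
Posterior mean = (4.8/4.4² + 20·6.62/4.3²) / 1.1333 = 6.5371.
Interval: 6.5371 ± 2.576 × 0.9393 → [4.117, 8.957].

[4.117, 8.957]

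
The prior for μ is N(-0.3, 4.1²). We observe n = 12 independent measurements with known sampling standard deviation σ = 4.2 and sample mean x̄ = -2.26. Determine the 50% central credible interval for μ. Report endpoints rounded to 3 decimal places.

Posterior precision = 1/4.1² + 12/4.2² = 0.0595 + 0.6803 = 0.7398, so posterior SD = 1.1627.
Posterior mean = (-0.3/4.1² + 12·-2.26/4.2²) / 0.7398 = -2.1024.
Interval: -2.1024 ± 0.674 × 1.1627 → [-2.887, -1.318].

[-2.887, -1.318]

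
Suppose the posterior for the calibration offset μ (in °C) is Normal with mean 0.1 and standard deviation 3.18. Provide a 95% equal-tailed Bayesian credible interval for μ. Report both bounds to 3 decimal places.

[-6.133, 6.333]

The posterior is symmetric, so the 95% equal-tailed interval is μ = 0.1 ± z·3.18 with z = 1.960.
Half-width: 1.960 × 3.18 = 6.233.
0.1 − 6.233 = -6.133; 0.1 + 6.233 = 6.333.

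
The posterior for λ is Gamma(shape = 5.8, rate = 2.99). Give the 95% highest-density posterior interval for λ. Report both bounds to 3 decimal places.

[0.550, 3.539]

The posterior is unimodal and skewed, so the HPD interval has equal density at both endpoints and is the shortest 95% interval.
Solving f(0.550) = f(3.539) with F(3.539) − F(0.550) = 0.95 gives [0.550, 3.539].
For comparison, the equal-tailed interval is [0.697, 3.808]; the HPD is narrower and shifted toward the mode.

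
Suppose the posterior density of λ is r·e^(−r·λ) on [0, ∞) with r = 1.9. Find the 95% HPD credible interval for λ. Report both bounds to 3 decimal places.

The exponential density is strictly decreasing on [0, ∞), so the HPD interval is anchored at 0: [0, q] with P(λ ≤ q) = 0.95.
q = −ln(1 − 0.95) / 1.9 = 2.9957 / 1.9 = 1.577.

[0.000, 1.577]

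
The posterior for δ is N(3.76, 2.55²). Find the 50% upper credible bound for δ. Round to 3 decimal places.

3.760

Need U with P(δ ≤ U) = 0.50: U = 3.76 + z_{0.5}·2.55.
z = 0.000; U = 3.76 + 0.000 × 2.55 = 3.760.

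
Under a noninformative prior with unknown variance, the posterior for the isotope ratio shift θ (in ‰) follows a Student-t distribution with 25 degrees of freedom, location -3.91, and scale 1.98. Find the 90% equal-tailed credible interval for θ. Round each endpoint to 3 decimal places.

The t_25 distribution is symmetric; the 90% interval is -3.91 ± t·1.98 with t_{0.95,25} = 1.708.
Half-width: 1.708 × 1.98 = 3.382.
-3.91 − 3.382 = -7.292; -3.91 + 3.382 = -0.528.

[-7.292, -0.528]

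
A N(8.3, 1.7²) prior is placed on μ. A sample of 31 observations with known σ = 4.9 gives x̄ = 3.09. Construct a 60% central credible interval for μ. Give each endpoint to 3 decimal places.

[3.533, 4.849]

Posterior precision = 1/1.7² + 31/4.9² = 0.3460 + 1.2911 = 1.6371, so posterior SD = 0.7815.
Posterior mean = (8.3/1.7² + 31·3.09/4.9²) / 1.6371 = 4.1912.
Interval: 4.1912 ± 0.842 × 0.7815 → [3.533, 4.849].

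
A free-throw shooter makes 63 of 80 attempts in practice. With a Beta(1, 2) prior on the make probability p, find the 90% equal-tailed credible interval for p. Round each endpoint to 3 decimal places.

Posterior: Beta(1+63, 2+17) = Beta(64, 19).
Equal-tailed 90% interval: the 0.05 and 0.95 quantiles of Beta(64, 19).
Posterior mean ≈ 0.771, SD ≈ 0.046; a Normal approximation gives roughly [0.696, 0.846].
Exact: F⁻¹(0.05) = 0.692; F⁻¹(0.95) = 0.843.

[0.692, 0.843]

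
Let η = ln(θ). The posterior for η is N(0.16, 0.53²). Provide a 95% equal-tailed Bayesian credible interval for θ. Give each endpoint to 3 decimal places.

[0.415, 3.316]

On the log scale the 95% interval is 0.16 ± 1.960 × 0.53 = [-0.8788, 1.1988].
Exponentiate: [e^-0.8788, e^1.1988] = [0.415, 3.316].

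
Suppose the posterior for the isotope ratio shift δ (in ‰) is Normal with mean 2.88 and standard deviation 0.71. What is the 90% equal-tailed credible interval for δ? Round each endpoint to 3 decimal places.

[1.712, 4.048]

The posterior is symmetric, so the 90% equal-tailed interval is δ = 2.88 ± z·0.71 with z = 1.645.
Half-width: 1.645 × 0.71 = 1.168.
2.88 − 1.168 = 1.712; 2.88 + 1.168 = 4.048.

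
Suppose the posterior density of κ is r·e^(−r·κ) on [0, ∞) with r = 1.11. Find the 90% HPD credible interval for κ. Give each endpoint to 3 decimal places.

The exponential density is strictly decreasing on [0, ∞), so the HPD interval is anchored at 0: [0, q] with P(κ ≤ q) = 0.90.
q = −ln(1 − 0.90) / 1.11 = 2.3026 / 1.11 = 2.074.

[0.000, 2.074]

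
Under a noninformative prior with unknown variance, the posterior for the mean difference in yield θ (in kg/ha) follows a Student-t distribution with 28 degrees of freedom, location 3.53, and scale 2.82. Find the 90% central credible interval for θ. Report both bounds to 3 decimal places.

[-1.267, 8.327]

The t_28 distribution is symmetric; the 90% interval is 3.53 ± t·2.82 with t_{0.95,28} = 1.701.
Half-width: 1.701 × 2.82 = 4.797.
3.53 − 4.797 = -1.267; 3.53 + 4.797 = 8.327.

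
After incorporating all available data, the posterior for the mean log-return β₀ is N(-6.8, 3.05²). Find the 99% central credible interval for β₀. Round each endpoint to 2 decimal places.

[-14.66, 1.06]

The posterior is symmetric, so the 99% equal-tailed interval is β₀ = -6.8 ± z·3.05 with z = 2.576.
Half-width: 2.576 × 3.05 = 7.86.
-6.8 − 7.86 = -14.66; -6.8 + 7.86 = 1.06.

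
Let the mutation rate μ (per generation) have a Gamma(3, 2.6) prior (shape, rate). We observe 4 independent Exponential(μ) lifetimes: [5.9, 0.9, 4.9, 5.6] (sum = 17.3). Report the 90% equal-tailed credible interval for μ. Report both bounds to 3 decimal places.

Posterior: Gamma(3+4, 2.6+17.3) = Gamma(7, 19.9) (shape, rate).
Equal-tailed 90% interval: Gamma(7, 19.9) quantiles at 0.05 and 0.95.
Posterior mean ≈ 0.352, SD ≈ 0.133; a Normal approximation gives roughly [0.133, 0.570].
Exact: lower = 0.165; upper = 0.595.

[0.165, 0.595]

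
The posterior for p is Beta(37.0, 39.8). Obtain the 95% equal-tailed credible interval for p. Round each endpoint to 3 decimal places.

[0.372, 0.593]

Posterior: Beta(37.0, 39.8).
Equal-tailed 95% interval: the 0.025 and 0.975 quantiles of Beta(37.0, 39.8).
Posterior mean ≈ 0.482, SD ≈ 0.057; a Normal approximation gives roughly [0.371, 0.593].
Exact: F⁻¹(0.025) = 0.372; F⁻¹(0.975) = 0.593.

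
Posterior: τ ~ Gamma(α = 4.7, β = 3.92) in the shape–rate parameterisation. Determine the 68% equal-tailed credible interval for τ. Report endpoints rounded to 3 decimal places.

[0.668, 1.729]

Posterior: Gamma(shape 4.7, rate 3.92).
Equal-tailed 68% interval: Gamma(4.7, 3.92) quantiles at 0.16 and 0.84.
Posterior mean ≈ 1.199, SD ≈ 0.553; a Normal approximation gives roughly [0.649, 1.749].
Exact: lower = 0.668; upper = 1.729.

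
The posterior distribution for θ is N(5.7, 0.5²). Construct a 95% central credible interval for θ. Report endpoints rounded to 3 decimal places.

The posterior is symmetric, so the 95% equal-tailed interval is θ = 5.7 ± z·0.5 with z = 1.960.
Half-width: 1.960 × 0.5 = 0.980.
5.7 − 0.980 = 4.720; 5.7 + 0.980 = 6.680.

[4.720, 6.680]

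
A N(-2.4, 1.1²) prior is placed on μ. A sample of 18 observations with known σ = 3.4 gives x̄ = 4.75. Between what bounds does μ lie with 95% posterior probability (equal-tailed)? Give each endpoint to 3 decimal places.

Posterior precision = 1/1.1² + 18/3.4² = 0.8264 + 1.5571 = 2.3835, so posterior SD = 0.6477.
Posterior mean = (-2.4/1.1² + 18·4.75/3.4²) / 2.3835 = 2.2709.
Interval: 2.2709 ± 1.960 × 0.6477 → [1.001, 3.540].

[1.001, 3.540]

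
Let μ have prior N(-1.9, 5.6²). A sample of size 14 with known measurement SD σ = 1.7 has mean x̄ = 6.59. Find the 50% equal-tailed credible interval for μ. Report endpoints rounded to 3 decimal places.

Posterior precision = 1/5.6² + 14/1.7² = 0.0319 + 4.8443 = 4.8762, so posterior SD = 0.4529.
Posterior mean = (-1.9/5.6² + 14·6.59/1.7²) / 4.8762 = 6.5345.
Interval: 6.5345 ± 0.674 × 0.4529 → [6.229, 6.840].

[6.229, 6.840]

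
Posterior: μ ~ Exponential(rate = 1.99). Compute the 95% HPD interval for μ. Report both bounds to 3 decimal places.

[0.000, 1.505]

The exponential density is strictly decreasing on [0, ∞), so the HPD interval is anchored at 0: [0, q] with P(μ ≤ q) = 0.95.
q = −ln(1 − 0.95) / 1.99 = 2.9957 / 1.99 = 1.505.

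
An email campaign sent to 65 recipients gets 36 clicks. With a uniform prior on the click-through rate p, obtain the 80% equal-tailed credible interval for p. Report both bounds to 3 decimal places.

Posterior: Beta(1+36, 1+29) = Beta(37, 30).
Equal-tailed 80% interval: the 0.1 and 0.9 quantiles of Beta(37, 30).
Posterior mean ≈ 0.552, SD ≈ 0.060; a Normal approximation gives roughly [0.475, 0.630].
Exact: F⁻¹(0.1) = 0.474; F⁻¹(0.9) = 0.630.

[0.474, 0.630]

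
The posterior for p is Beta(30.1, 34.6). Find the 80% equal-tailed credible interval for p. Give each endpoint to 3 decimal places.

Posterior: Beta(30.1, 34.6).
Equal-tailed 80% interval: the 0.1 and 0.9 quantiles of Beta(30.1, 34.6).
Posterior mean ≈ 0.465, SD ≈ 0.062; a Normal approximation gives roughly [0.386, 0.544].
Exact: F⁻¹(0.1) = 0.386; F⁻¹(0.9) = 0.545.

[0.386, 0.545]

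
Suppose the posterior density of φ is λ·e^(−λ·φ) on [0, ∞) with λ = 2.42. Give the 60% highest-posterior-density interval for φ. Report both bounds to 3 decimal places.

The exponential density is strictly decreasing on [0, ∞), so the HPD interval is anchored at 0: [0, q] with P(φ ≤ q) = 0.60.
q = −ln(1 − 0.60) / 2.42 = 0.9163 / 2.42 = 0.379.

[0.000, 0.379]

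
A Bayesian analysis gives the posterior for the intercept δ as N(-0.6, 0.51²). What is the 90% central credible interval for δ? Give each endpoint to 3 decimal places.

[-1.439, 0.239]

The posterior is symmetric, so the 90% equal-tailed interval is δ = -0.6 ± z·0.51 with z = 1.645.
Half-width: 1.645 × 0.51 = 0.839.
-0.6 − 0.839 = -1.439; -0.6 + 0.839 = 0.239.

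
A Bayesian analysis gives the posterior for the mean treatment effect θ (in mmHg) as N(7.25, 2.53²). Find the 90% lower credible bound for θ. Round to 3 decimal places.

4.008

Need L with P(θ ≥ L) = 0.90: L = 7.25 − z_{0.1}·2.53.
z = 1.282; L = 7.25 − 1.282 × 2.53 = 4.008.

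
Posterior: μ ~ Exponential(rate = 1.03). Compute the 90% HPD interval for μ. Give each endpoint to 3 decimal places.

[0.000, 2.236]

The exponential density is strictly decreasing on [0, ∞), so the HPD interval is anchored at 0: [0, q] with P(μ ≤ q) = 0.90.
q = −ln(1 − 0.90) / 1.03 = 2.3026 / 1.03 = 2.236.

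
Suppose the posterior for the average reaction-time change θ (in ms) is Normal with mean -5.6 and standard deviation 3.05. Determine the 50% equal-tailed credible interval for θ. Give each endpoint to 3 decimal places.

[-7.657, -3.543]

The posterior is symmetric, so the 50% equal-tailed interval is θ = -5.6 ± z·3.05 with z = 0.674.
Half-width: 0.674 × 3.05 = 2.057.
-5.6 − 2.057 = -7.657; -5.6 + 2.057 = -3.543.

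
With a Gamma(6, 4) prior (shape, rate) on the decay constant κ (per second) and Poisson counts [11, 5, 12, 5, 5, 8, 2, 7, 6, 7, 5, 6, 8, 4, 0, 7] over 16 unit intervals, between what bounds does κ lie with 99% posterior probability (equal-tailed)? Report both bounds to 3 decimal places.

[3.981, 6.607]

Posterior: Gamma(6+98, 4+16) = Gamma(104, 20) (shape, rate).
Equal-tailed 99% interval: Gamma(104, 20) quantiles at 0.005 and 0.995.
Posterior mean ≈ 5.200, SD ≈ 0.510; a Normal approximation gives roughly [3.887, 6.513].
Exact: lower = 3.981; upper = 6.607.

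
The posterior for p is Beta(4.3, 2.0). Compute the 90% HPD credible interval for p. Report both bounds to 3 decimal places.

The posterior is unimodal and skewed, so the HPD interval has equal density at both endpoints and is the shortest 90% interval.
Solving f(0.421) = f(0.962) with F(0.962) − F(0.421) = 0.90 gives [0.421, 0.962].
For comparison, the equal-tailed interval is [0.367, 0.928]; the HPD is narrower and shifted toward the mode.

[0.421, 0.962]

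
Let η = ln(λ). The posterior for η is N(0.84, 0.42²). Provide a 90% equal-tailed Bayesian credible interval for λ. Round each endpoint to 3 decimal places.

[1.161, 4.622]

On the log scale the 90% interval is 0.84 ± 1.645 × 0.42 = [0.1492, 1.5308].
Exponentiate: [e^0.1492, e^1.5308] = [1.161, 4.622].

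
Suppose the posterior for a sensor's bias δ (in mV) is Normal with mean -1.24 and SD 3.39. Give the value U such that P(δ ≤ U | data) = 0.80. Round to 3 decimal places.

Need U with P(δ ≤ U) = 0.80: U = -1.24 + z_{0.2}·3.39.
z = 0.842; U = -1.24 + 0.842 × 3.39 = 1.613.

1.613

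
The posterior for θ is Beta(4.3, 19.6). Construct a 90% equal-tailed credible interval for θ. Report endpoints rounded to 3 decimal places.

Posterior: Beta(4.3, 19.6).
Equal-tailed 90% interval: the 0.05 and 0.95 quantiles of Beta(4.3, 19.6).
Posterior mean ≈ 0.180, SD ≈ 0.077; a Normal approximation gives roughly [0.053, 0.307].
Exact: F⁻¹(0.05) = 0.070; F⁻¹(0.95) = 0.321.

[0.070, 0.321]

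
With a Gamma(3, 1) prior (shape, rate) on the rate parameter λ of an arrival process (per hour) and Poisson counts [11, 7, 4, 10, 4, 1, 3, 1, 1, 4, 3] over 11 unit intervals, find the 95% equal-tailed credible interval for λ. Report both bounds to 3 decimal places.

Posterior: Gamma(3+49, 1+11) = Gamma(52, 12) (shape, rate).
Equal-tailed 95% interval: Gamma(52, 12) quantiles at 0.025 and 0.975.
Posterior mean ≈ 4.333, SD ≈ 0.601; a Normal approximation gives roughly [3.156, 5.511].
Exact: lower = 3.236; upper = 5.588.

[3.236, 5.588]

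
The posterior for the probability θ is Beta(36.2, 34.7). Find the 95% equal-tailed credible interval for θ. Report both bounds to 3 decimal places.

Posterior: Beta(36.2, 34.7).
Equal-tailed 95% interval: the 0.025 and 0.975 quantiles of Beta(36.2, 34.7).
Posterior mean ≈ 0.511, SD ≈ 0.059; a Normal approximation gives roughly [0.395, 0.626].
Exact: F⁻¹(0.025) = 0.395; F⁻¹(0.975) = 0.625.

[0.395, 0.625]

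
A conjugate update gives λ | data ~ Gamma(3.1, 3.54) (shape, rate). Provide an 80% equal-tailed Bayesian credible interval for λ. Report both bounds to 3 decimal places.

Posterior: Gamma(shape 3.1, rate 3.54).
Equal-tailed 80% interval: Gamma(3.1, 3.54) quantiles at 0.1 and 0.9.
Posterior mean ≈ 0.876, SD ≈ 0.497; a Normal approximation gives roughly [0.238, 1.513].
Exact: lower = 0.329; upper = 1.543.

[0.329, 1.543]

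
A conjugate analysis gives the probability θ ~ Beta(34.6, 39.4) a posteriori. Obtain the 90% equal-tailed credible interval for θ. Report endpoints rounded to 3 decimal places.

[0.373, 0.563]

Posterior: Beta(34.6, 39.4).
Equal-tailed 90% interval: the 0.05 and 0.95 quantiles of Beta(34.6, 39.4).
Posterior mean ≈ 0.468, SD ≈ 0.058; a Normal approximation gives roughly [0.373, 0.562].
Exact: F⁻¹(0.05) = 0.373; F⁻¹(0.95) = 0.563.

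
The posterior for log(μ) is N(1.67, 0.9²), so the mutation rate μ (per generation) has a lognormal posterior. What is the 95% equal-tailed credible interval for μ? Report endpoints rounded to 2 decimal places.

On the log scale the 95% interval is 1.67 ± 1.960 × 0.9 = [-0.0940, 3.4340].
Exponentiate: [e^-0.0940, e^3.4340] = [0.91, 31.00].

[0.91, 31.00]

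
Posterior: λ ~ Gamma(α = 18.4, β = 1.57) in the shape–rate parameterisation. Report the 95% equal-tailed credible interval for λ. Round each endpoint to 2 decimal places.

Posterior: Gamma(shape 18.4, rate 1.57).
Equal-tailed 95% interval: Gamma(18.4, 1.57) quantiles at 0.025 and 0.975.
Posterior mean ≈ 11.72, SD ≈ 2.73; a Normal approximation gives roughly [6.36, 17.07].
Exact: lower = 6.99; upper = 17.65.

[6.99, 17.65]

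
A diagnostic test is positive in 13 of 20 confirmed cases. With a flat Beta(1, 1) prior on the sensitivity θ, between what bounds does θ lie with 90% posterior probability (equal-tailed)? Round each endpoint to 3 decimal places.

Posterior: Beta(1+13, 1+7) = Beta(14, 8).
Equal-tailed 90% interval: the 0.05 and 0.95 quantiles of Beta(14, 8).
Posterior mean ≈ 0.636, SD ≈ 0.100; a Normal approximation gives roughly [0.471, 0.801].
Exact: F⁻¹(0.05) = 0.464; F⁻¹(0.95) = 0.794.

[0.464, 0.794]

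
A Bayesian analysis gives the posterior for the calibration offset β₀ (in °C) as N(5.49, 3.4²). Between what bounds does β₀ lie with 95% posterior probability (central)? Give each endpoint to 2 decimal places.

The posterior is symmetric, so the 95% equal-tailed interval is β₀ = 5.49 ± z·3.4 with z = 1.960.
Half-width: 1.960 × 3.4 = 6.66.
5.49 − 6.66 = -1.17; 5.49 + 6.66 = 12.15.

[-1.17, 12.15]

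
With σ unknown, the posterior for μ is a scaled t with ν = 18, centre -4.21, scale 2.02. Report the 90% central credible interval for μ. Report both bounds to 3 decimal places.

The t_18 distribution is symmetric; the 90% interval is -4.21 ± t·2.02 with t_{0.95,18} = 1.734.
Half-width: 1.734 × 2.02 = 3.503.
-4.21 − 3.503 = -7.713; -4.21 + 3.503 = -0.707.

[-7.713, -0.707]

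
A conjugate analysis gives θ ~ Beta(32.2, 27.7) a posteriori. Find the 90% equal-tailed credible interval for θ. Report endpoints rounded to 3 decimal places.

Posterior: Beta(32.2, 27.7).
Equal-tailed 90% interval: the 0.05 and 0.95 quantiles of Beta(32.2, 27.7).
Posterior mean ≈ 0.538, SD ≈ 0.064; a Normal approximation gives roughly [0.432, 0.643].
Exact: F⁻¹(0.05) = 0.432; F⁻¹(0.95) = 0.642.

[0.432, 0.642]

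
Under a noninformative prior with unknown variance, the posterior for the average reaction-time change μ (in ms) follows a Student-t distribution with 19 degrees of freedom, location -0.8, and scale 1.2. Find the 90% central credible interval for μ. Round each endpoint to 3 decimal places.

The t_19 distribution is symmetric; the 90% interval is -0.8 ± t·1.2 with t_{0.95,19} = 1.729.
Half-width: 1.729 × 1.2 = 2.075.
-0.8 − 2.075 = -2.875; -0.8 + 2.075 = 1.275.

[-2.875, 1.275]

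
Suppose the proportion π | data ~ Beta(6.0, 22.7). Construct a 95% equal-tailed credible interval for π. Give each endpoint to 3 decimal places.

[0.084, 0.372]

Posterior: Beta(6.0, 22.7).
Equal-tailed 95% interval: the 0.025 and 0.975 quantiles of Beta(6.0, 22.7).
Posterior mean ≈ 0.209, SD ≈ 0.075; a Normal approximation gives roughly [0.063, 0.355].
Exact: F⁻¹(0.025) = 0.084; F⁻¹(0.975) = 0.372.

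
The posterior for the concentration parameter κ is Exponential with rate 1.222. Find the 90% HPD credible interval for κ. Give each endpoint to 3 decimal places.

[0.000, 1.884]

The exponential density is strictly decreasing on [0, ∞), so the HPD interval is anchored at 0: [0, q] with P(κ ≤ q) = 0.90.
q = −ln(1 − 0.90) / 1.222 = 2.3026 / 1.222 = 1.884.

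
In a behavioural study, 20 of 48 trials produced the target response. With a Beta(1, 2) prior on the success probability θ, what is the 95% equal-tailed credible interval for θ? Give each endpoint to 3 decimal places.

Posterior: Beta(1+20, 2+28) = Beta(21, 30).
Equal-tailed 95% interval: the 0.025 and 0.975 quantiles of Beta(21, 30).
Posterior mean ≈ 0.412, SD ≈ 0.068; a Normal approximation gives roughly [0.278, 0.546].
Exact: F⁻¹(0.025) = 0.282; F⁻¹(0.975) = 0.548.

[0.282, 0.548]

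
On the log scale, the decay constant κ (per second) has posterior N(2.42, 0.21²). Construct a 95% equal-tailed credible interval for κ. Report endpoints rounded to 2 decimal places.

On the log scale the 95% interval is 2.42 ± 1.960 × 0.21 = [2.0084, 2.8316].
Exponentiate: [e^2.0084, e^2.8316] = [7.45, 16.97].

[7.45, 16.97]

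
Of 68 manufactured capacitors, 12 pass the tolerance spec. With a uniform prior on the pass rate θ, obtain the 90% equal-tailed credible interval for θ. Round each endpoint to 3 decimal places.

[0.115, 0.266]

Posterior: Beta(1+12, 1+56) = Beta(13, 57).
Equal-tailed 90% interval: the 0.05 and 0.95 quantiles of Beta(13, 57).
Posterior mean ≈ 0.186, SD ≈ 0.046; a Normal approximation gives roughly [0.110, 0.262].
Exact: F⁻¹(0.05) = 0.115; F⁻¹(0.95) = 0.266.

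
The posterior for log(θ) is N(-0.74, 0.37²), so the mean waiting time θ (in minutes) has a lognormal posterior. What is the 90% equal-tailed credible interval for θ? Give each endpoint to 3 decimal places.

On the log scale the 90% interval is -0.74 ± 1.645 × 0.37 = [-1.3486, -0.1314].
Exponentiate: [e^-1.3486, e^-0.1314] = [0.260, 0.877].

[0.260, 0.877]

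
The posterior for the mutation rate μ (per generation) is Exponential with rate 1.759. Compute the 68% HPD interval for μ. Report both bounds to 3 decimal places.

[0.000, 0.648]

The exponential density is strictly decreasing on [0, ∞), so the HPD interval is anchored at 0: [0, q] with P(μ ≤ q) = 0.68.
q = −ln(1 − 0.68) / 1.759 = 1.1394 / 1.759 = 0.648.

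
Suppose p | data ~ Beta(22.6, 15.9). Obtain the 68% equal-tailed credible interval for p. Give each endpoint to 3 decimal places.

Posterior: Beta(22.6, 15.9).
Equal-tailed 68% interval: the 0.16 and 0.84 quantiles of Beta(22.6, 15.9).
Posterior mean ≈ 0.587, SD ≈ 0.078; a Normal approximation gives roughly [0.509, 0.665].
Exact: F⁻¹(0.16) = 0.508; F⁻¹(0.84) = 0.666.

[0.508, 0.666]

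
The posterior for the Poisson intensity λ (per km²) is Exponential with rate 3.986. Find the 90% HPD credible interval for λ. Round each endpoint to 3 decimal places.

[0.000, 0.578]

The exponential density is strictly decreasing on [0, ∞), so the HPD interval is anchored at 0: [0, q] with P(λ ≤ q) = 0.90.
q = −ln(1 − 0.90) / 3.986 = 2.3026 / 3.986 = 0.578.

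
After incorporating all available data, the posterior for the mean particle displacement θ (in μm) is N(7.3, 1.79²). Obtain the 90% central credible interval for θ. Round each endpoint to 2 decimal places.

The posterior is symmetric, so the 90% equal-tailed interval is θ = 7.3 ± z·1.79 with z = 1.645.
Half-width: 1.645 × 1.79 = 2.94.
7.3 − 2.94 = 4.36; 7.3 + 2.94 = 10.24.

[4.36, 10.24]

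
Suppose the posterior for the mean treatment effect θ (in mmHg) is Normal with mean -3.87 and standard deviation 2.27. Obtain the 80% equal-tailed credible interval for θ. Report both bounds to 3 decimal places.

The posterior is symmetric, so the 80% equal-tailed interval is θ = -3.87 ± z·2.27 with z = 1.282.
Half-width: 1.282 × 2.27 = 2.909.
-3.87 − 2.909 = -6.779; -3.87 + 2.909 = -0.961.

[-6.779, -0.961]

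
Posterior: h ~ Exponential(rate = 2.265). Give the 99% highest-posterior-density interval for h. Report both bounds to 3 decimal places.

The exponential density is strictly decreasing on [0, ∞), so the HPD interval is anchored at 0: [0, q] with P(h ≤ q) = 0.99.
q = −ln(1 − 0.99) / 2.265 = 4.6052 / 2.265 = 2.033.

[0.000, 2.033]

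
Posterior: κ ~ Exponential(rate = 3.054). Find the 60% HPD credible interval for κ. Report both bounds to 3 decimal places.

[0.000, 0.300]

The exponential density is strictly decreasing on [0, ∞), so the HPD interval is anchored at 0: [0, q] with P(κ ≤ q) = 0.60.
q = −ln(1 − 0.60) / 3.054 = 0.9163 / 3.054 = 0.300.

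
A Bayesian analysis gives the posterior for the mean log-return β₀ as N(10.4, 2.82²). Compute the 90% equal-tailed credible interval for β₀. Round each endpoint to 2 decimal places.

The posterior is symmetric, so the 90% equal-tailed interval is β₀ = 10.4 ± z·2.82 with z = 1.645.
Half-width: 1.645 × 2.82 = 4.64.
10.4 − 4.64 = 5.76; 10.4 + 4.64 = 15.04.

[5.76, 15.04]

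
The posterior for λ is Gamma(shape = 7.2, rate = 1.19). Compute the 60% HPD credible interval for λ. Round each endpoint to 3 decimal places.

[3.623, 7.204]

The posterior is unimodal and skewed, so the HPD interval has equal density at both endpoints and is the shortest 60% interval.
Solving f(3.623) = f(7.204) with F(7.204) − F(3.623) = 0.60 gives [3.623, 7.204].
For comparison, the equal-tailed interval is [4.119, 7.822]; the HPD is narrower and shifted toward the mode.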